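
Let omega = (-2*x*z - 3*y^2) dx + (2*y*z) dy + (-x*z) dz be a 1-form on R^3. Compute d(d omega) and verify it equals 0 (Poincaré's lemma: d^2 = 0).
d(d omega) = 0

Step 1: d omega = sum_{i<j} (∂f_j/∂x_i - ∂f_i/∂x_j) dx_i ∧ dx_j:
  coeff of dx ∧ dy: 6*y
  coeff of dx ∧ dz: 2*x - z
  coeff of dy ∧ dz: -2*y
Step 2: Apply d again to each 2-form coefficient. The only possible 3-form in R^3 is dx ∧ dy ∧ dz, with coefficient
  ∂(coeff of dy∧dz)/∂x - ∂(coeff of dx∧dz)/∂y + ∂(coeff of dx∧dy)/∂z
  = ∂/∂x (-2*y) - ∂/∂y (2*x - z) + ∂/∂z (6*y).
Each of these terms simplifies to sums of mixed partials that cancel in pairs. The result is 0 (by equality of mixed partials for smooth functions — Schwarz / Clairaut).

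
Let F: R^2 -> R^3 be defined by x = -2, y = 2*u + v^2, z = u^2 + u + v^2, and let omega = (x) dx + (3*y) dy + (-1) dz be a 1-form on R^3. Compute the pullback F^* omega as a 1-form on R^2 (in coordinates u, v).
F^* omega = (10*u + 6*v^2 - 1) du + (2*v*(6*u + 3*v^2 - 1)) dv

Using F^*(f dg) = (f ∘ F) d(g ∘ F), substitute each coordinate x_i by F_i(u, v) in f_i, and replace dx_i by d F_i = (∂F_i/∂u) du + (∂F_i/∂v) dv.
  For the x component: f_1(F) = -2; d F_1 = (0) du + (0) dv
  For the y component: f_2(F) = 6*u + 3*v^2; d F_2 = (2) du + (2*v) dv
  For the z component: f_3(F) = -1; d F_3 = (2*u + 1) du + (2*v) dv
Combining and collecting du, dv coefficients:
  coeff of du: 10*u + 6*v^2 - 1
  coeff of dv: 2*v*(6*u + 3*v^2 - 1)
F^* omega = (10*u + 6*v^2 - 1) du + (2*v*(6*u + 3*v^2 - 1)) dv.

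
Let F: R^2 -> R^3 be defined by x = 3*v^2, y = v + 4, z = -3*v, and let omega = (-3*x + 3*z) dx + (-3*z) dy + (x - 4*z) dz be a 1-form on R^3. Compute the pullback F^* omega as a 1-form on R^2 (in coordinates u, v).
F^* omega = (9*v*(-6*v^2 - 7*v - 3)) dv

Using F^*(f dg) = (f ∘ F) d(g ∘ F), substitute each coordinate x_i by F_i(u, v) in f_i, and replace dx_i by d F_i = (∂F_i/∂u) du + (∂F_i/∂v) dv.
  For the x component: f_1(F) = 9*v*(-v - 1); d F_1 = (0) du + (6*v) dv
  For the y component: f_2(F) = 9*v; d F_2 = (0) du + (1) dv
  For the z component: f_3(F) = 3*v*(v + 4); d F_3 = (0) du + (-3) dv
Combining and collecting du, dv coefficients:
  coeff of du: 0
  coeff of dv: 9*v*(-6*v^2 - 7*v - 3)
F^* omega = (9*v*(-6*v^2 - 7*v - 3)) dv.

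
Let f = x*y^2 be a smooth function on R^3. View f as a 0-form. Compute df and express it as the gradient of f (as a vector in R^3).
df = (y^2) dx + (2*x*y) dy + (0) dz; grad f = (y^2, 2*x*y, 0)

For a 0-form f, d f = (∂f/∂x) dx + (∂f/∂y) dy + (∂f/∂z) dz. The components of the vector representation are exactly the entries of grad f in Cartesian coordinates:
  ∂f/∂x = y^2
  ∂f/∂y = 2*x*y
  ∂f/∂z = 0.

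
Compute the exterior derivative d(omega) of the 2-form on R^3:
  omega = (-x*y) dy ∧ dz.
d(omega) = (-y) dx ∧ dy ∧ dz

For a 2-form omega = sum_{i<j} g_{ij} dx_i ∧ dx_j, the exterior derivative is
  d(omega) = sum_{i<j} d(g_{ij}) ∧ dx_i ∧ dx_j = sum_{i<j, k} (∂g_{ij}/∂x_k) dx_k ∧ dx_i ∧ dx_j.
Expand each term, using dx_k ∧ dx_i ∧ dx_j = sgn(permutation) dx_{(a)} ∧ dx_{(b)} ∧ dx_{(c)} with (a < b < c) sorted:
  d(-x*y) includes (∂/∂x)(-x*y) dx = (-y) dx, which multiplied by dy ∧ dz gives (-y) dx ∧ dy ∧ dz
Collecting like 3-forms: d(omega) = (-y) dx ∧ dy ∧ dz.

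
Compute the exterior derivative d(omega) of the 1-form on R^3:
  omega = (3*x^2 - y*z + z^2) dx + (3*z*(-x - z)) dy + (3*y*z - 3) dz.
d(omega) = (-2*z) dx ∧ dy + (y - 2*z) dx ∧ dz + (3*x + 9*z) dy ∧ dz

For a 1-form omega = sum_i f_i dx_i, the exterior derivative is
  d(omega) = sum_{i < j} (∂f_j/∂x_i - ∂f_i/∂x_j) dx_i ∧ dx_j.
  coefficient of dx ∧ dy: ∂f_2/∂x - ∂f_1/∂y = ∂(3*z*(-x - z))/∂x - ∂(3*x^2 - y*z + z^2)/∂y = -2*z
  coefficient of dx ∧ dz: ∂f_3/∂x - ∂f_1/∂z = ∂(3*y*z - 3)/∂x - ∂(3*x^2 - y*z + z^2)/∂z = y - 2*z
  coefficient of dy ∧ dz: ∂f_3/∂y - ∂f_2/∂z = ∂(3*y*z - 3)/∂y - ∂(3*z*(-x - z))/∂z = 3*x + 9*z
Assembling: d(omega) = (-2*z) dx ∧ dy + (y - 2*z) dx ∧ dz + (3*x + 9*z) dy ∧ dz.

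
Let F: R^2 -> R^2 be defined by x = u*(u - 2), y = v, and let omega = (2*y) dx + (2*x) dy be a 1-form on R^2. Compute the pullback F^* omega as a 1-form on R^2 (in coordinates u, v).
F^* omega = (4*v*(u - 1)) du + (2*u*(u - 2)) dv

Using F^*(f dg) = (f ∘ F) d(g ∘ F), substitute each coordinate x_i by F_i(u, v) in f_i, and replace dx_i by d F_i = (∂F_i/∂u) du + (∂F_i/∂v) dv.
  For the x component: f_1(F) = 2*v; d F_1 = (2*u - 2) du + (0) dv
  For the y component: f_2(F) = 2*u*(u - 2); d F_2 = (0) du + (1) dv
Combining and collecting du, dv coefficients:
  coeff of du: 4*v*(u - 1)
  coeff of dv: 2*u*(u - 2)
F^* omega = (4*v*(u - 1)) du + (2*u*(u - 2)) dv.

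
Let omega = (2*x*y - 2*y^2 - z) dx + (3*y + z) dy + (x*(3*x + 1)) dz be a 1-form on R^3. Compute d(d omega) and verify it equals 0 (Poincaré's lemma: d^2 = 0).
d(d omega) = 0

Step 1: d omega = sum_{i<j} (∂f_j/∂x_i - ∂f_i/∂x_j) dx_i ∧ dx_j:
  coeff of dx ∧ dy: -2*x + 4*y
  coeff of dx ∧ dz: 6*x + 2
  coeff of dy ∧ dz: -1
Step 2: Apply d again to each 2-form coefficient. The only possible 3-form in R^3 is dx ∧ dy ∧ dz, with coefficient
  ∂(coeff of dy∧dz)/∂x - ∂(coeff of dx∧dz)/∂y + ∂(coeff of dx∧dy)/∂z
  = ∂/∂x (-1) - ∂/∂y (6*x + 2) + ∂/∂z (-2*x + 4*y).
Each of these terms simplifies to sums of mixed partials that cancel in pairs. The result is 0 (by equality of mixed partials for smooth functions — Schwarz / Clairaut).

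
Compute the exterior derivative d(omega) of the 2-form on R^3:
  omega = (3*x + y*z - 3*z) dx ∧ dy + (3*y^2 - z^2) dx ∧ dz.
d(omega) = (-5*y - 3) dx ∧ dy ∧ dz

For a 2-form omega = sum_{i<j} g_{ij} dx_i ∧ dx_j, the exterior derivative is
  d(omega) = sum_{i<j} d(g_{ij}) ∧ dx_i ∧ dx_j = sum_{i<j, k} (∂g_{ij}/∂x_k) dx_k ∧ dx_i ∧ dx_j.
Expand each term, using dx_k ∧ dx_i ∧ dx_j = sgn(permutation) dx_{(a)} ∧ dx_{(b)} ∧ dx_{(c)} with (a < b < c) sorted:
  d(3*x + y*z - 3*z) includes (∂/∂z)(3*x + y*z - 3*z) dz = (y - 3) dz, which multiplied by dx ∧ dy gives (y - 3) dx ∧ dy ∧ dz
  d(3*y^2 - z^2) includes (∂/∂y)(3*y^2 - z^2) dy = (6*y) dy, which multiplied by dx ∧ dz gives (-6*y) dx ∧ dy ∧ dz
Collecting like 3-forms: d(omega) = (-5*y - 3) dx ∧ dy ∧ dz.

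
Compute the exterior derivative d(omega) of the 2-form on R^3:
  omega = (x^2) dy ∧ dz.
d(omega) = (2*x) dx ∧ dy ∧ dz

For a 2-form omega = sum_{i<j} g_{ij} dx_i ∧ dx_j, the exterior derivative is
  d(omega) = sum_{i<j} d(g_{ij}) ∧ dx_i ∧ dx_j = sum_{i<j, k} (∂g_{ij}/∂x_k) dx_k ∧ dx_i ∧ dx_j.
Expand each term, using dx_k ∧ dx_i ∧ dx_j = sgn(permutation) dx_{(a)} ∧ dx_{(b)} ∧ dx_{(c)} with (a < b < c) sorted:
  d(x^2) includes (∂/∂x)(x^2) dx = (2*x) dx, which multiplied by dy ∧ dz gives (2*x) dx ∧ dy ∧ dz
Collecting like 3-forms: d(omega) = (2*x) dx ∧ dy ∧ dz.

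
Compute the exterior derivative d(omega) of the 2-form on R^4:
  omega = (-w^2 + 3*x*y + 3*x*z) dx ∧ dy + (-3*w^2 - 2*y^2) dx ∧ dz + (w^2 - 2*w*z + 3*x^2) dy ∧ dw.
d(omega) = (3*x + 4*y) dx ∧ dy ∧ dz + (-2*w + 6*x) dx ∧ dy ∧ dw + (-6*w) dx ∧ dz ∧ dw + (2*w) dy ∧ dz ∧ dw

For a 2-form omega = sum_{i<j} g_{ij} dx_i ∧ dx_j, the exterior derivative is
  d(omega) = sum_{i<j} d(g_{ij}) ∧ dx_i ∧ dx_j = sum_{i<j, k} (∂g_{ij}/∂x_k) dx_k ∧ dx_i ∧ dx_j.
Expand each term, using dx_k ∧ dx_i ∧ dx_j = sgn(permutation) dx_{(a)} ∧ dx_{(b)} ∧ dx_{(c)} with (a < b < c) sorted:
  d(-w^2 + 3*x*y + 3*x*z) includes (∂/∂z)(-w^2 + 3*x*y + 3*x*z) dz = (3*x) dz, which multiplied by dx ∧ dy gives (3*x) dx ∧ dy ∧ dz
  d(-w^2 + 3*x*y + 3*x*z) includes (∂/∂w)(-w^2 + 3*x*y + 3*x*z) dw = (-2*w) dw, which multiplied by dx ∧ dy gives (-2*w) dx ∧ dy ∧ dw
  d(-3*w^2 - 2*y^2) includes (∂/∂y)(-3*w^2 - 2*y^2) dy = (-4*y) dy, which multiplied by dx ∧ dz gives (4*y) dx ∧ dy ∧ dz
  d(-3*w^2 - 2*y^2) includes (∂/∂w)(-3*w^2 - 2*y^2) dw = (-6*w) dw, which multiplied by dx ∧ dz gives (-6*w) dx ∧ dz ∧ dw
  d(w^2 - 2*w*z + 3*x^2) includes (∂/∂x)(w^2 - 2*w*z + 3*x^2) dx = (6*x) dx, which multiplied by dy ∧ dw gives (6*x) dx ∧ dy ∧ dw
  d(w^2 - 2*w*z + 3*x^2) includes (∂/∂z)(w^2 - 2*w*z + 3*x^2) dz = (-2*w) dz, which multiplied by dy ∧ dw gives (2*w) dy ∧ dz ∧ dw
Collecting like 3-forms: d(omega) = (3*x + 4*y) dx ∧ dy ∧ dz + (-2*w + 6*x) dx ∧ dy ∧ dw + (-6*w) dx ∧ dz ∧ dw + (2*w) dy ∧ dz ∧ dw.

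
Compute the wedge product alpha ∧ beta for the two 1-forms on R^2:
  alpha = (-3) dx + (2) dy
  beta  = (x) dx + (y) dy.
alpha ∧ beta = (-2*x - 3*y) dx ∧ dy

Distribute the wedge, using dx_i ∧ dx_j = -dx_j ∧ dx_i and dx_i ∧ dx_i = 0. For each pair (i, j) with i < j, the coefficient of dx_i ∧ dx_j in alpha ∧ beta is (alpha_i * beta_j - alpha_j * beta_i). Collecting: alpha ∧ beta = (-2*x - 3*y) dx ∧ dy.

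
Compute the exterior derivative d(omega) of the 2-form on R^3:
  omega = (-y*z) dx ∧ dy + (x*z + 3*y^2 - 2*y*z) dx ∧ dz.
d(omega) = (-7*y + 2*z) dx ∧ dy ∧ dz

For a 2-form omega = sum_{i<j} g_{ij} dx_i ∧ dx_j, the exterior derivative is
  d(omega) = sum_{i<j} d(g_{ij}) ∧ dx_i ∧ dx_j = sum_{i<j, k} (∂g_{ij}/∂x_k) dx_k ∧ dx_i ∧ dx_j.
Expand each term, using dx_k ∧ dx_i ∧ dx_j = sgn(permutation) dx_{(a)} ∧ dx_{(b)} ∧ dx_{(c)} with (a < b < c) sorted:
  d(-y*z) includes (∂/∂z)(-y*z) dz = (-y) dz, which multiplied by dx ∧ dy gives (-y) dx ∧ dy ∧ dz
  d(x*z + 3*y^2 - 2*y*z) includes (∂/∂y)(x*z + 3*y^2 - 2*y*z) dy = (6*y - 2*z) dy, which multiplied by dx ∧ dz gives (-6*y + 2*z) dx ∧ dy ∧ dz
Collecting like 3-forms: d(omega) = (-7*y + 2*z) dx ∧ dy ∧ dz.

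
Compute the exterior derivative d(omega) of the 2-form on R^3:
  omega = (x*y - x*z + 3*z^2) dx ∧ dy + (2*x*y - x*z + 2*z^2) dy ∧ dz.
d(omega) = (-x + 2*y + 5*z) dx ∧ dy ∧ dz

For a 2-form omega = sum_{i<j} g_{ij} dx_i ∧ dx_j, the exterior derivative is
  d(omega) = sum_{i<j} d(g_{ij}) ∧ dx_i ∧ dx_j = sum_{i<j, k} (∂g_{ij}/∂x_k) dx_k ∧ dx_i ∧ dx_j.
Expand each term, using dx_k ∧ dx_i ∧ dx_j = sgn(permutation) dx_{(a)} ∧ dx_{(b)} ∧ dx_{(c)} with (a < b < c) sorted:
  d(x*y - x*z + 3*z^2) includes (∂/∂z)(x*y - x*z + 3*z^2) dz = (-x + 6*z) dz, which multiplied by dx ∧ dy gives (-x + 6*z) dx ∧ dy ∧ dz
  d(2*x*y - x*z + 2*z^2) includes (∂/∂x)(2*x*y - x*z + 2*z^2) dx = (2*y - z) dx, which multiplied by dy ∧ dz gives (2*y - z) dx ∧ dy ∧ dz
Collecting like 3-forms: d(omega) = (-x + 2*y + 5*z) dx ∧ dy ∧ dz.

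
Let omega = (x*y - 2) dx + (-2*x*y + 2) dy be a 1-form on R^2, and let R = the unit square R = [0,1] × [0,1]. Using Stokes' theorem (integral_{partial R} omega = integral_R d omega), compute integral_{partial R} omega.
integral_(partial R) omega = -3/2

Stokes: integral_partial_R omega = integral_R d omega with d omega = (∂Q/∂x - ∂P/∂y) dx ∧ dy.
  ∂Q/∂x = -2*y
  ∂P/∂y = x
  integrand = ∂Q/∂x - ∂P/∂y = -x - 2*y.
Integrating over R: integral_0^1 integral_0^1 (-x - 2*y) dx dy = -3/2.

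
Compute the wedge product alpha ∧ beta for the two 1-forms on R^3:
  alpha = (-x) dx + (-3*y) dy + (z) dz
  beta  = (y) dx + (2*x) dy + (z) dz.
alpha ∧ beta = (-2*x^2 + 3*y^2) dx ∧ dy + (-z*(x + y)) dx ∧ dz + (-z*(2*x + 3*y)) dy ∧ dz

Distribute the wedge, using dx_i ∧ dx_j = -dx_j ∧ dx_i and dx_i ∧ dx_i = 0. For each pair (i, j) with i < j, the coefficient of dx_i ∧ dx_j in alpha ∧ beta is (alpha_i * beta_j - alpha_j * beta_i). Collecting: alpha ∧ beta = (-2*x^2 + 3*y^2) dx ∧ dy + (-z*(x + y)) dx ∧ dz + (-z*(2*x + 3*y)) dy ∧ dz.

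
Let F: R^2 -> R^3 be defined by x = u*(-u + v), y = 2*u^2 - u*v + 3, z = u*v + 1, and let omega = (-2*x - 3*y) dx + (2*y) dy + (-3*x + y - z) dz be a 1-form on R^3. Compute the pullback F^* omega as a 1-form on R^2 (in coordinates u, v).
F^* omega = (24*u^3 - 13*u^2*v - 2*u*v^2 + 42*u - 13*v) du + (u*(-3*u^2 - 2*u*v - 13)) dv

Using F^*(f dg) = (f ∘ F) d(g ∘ F), substitute each coordinate x_i by F_i(u, v) in f_i, and replace dx_i by d F_i = (∂F_i/∂u) du + (∂F_i/∂v) dv.
  For the x component: f_1(F) = -4*u^2 + u*v - 9; d F_1 = (-2*u + v) du + (u) dv
  For the y component: f_2(F) = 4*u^2 - 2*u*v + 6; d F_2 = (4*u - v) du + (-u) dv
  For the z component: f_3(F) = 5*u^2 - 5*u*v + 2; d F_3 = (v) du + (u) dv
Combining and collecting du, dv coefficients:
  coeff of du: 24*u^3 - 13*u^2*v - 2*u*v^2 + 42*u - 13*v
  coeff of dv: u*(-3*u^2 - 2*u*v - 13)
F^* omega = (24*u^3 - 13*u^2*v - 2*u*v^2 + 42*u - 13*v) du + (u*(-3*u^2 - 2*u*v - 13)) dv.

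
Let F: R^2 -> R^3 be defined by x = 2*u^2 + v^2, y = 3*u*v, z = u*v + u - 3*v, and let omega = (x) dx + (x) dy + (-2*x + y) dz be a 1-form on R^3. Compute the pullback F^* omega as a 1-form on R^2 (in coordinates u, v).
F^* omega = (8*u^3 + 2*u^2*v - 4*u^2 + 7*u*v^2 + 3*u*v + v^3 - 2*v^2) du + (2*u^3 + 7*u^2*v + 12*u^2 + u*v^2 - 9*u*v + 2*v^3 + 6*v^2) dv

Using F^*(f dg) = (f ∘ F) d(g ∘ F), substitute each coordinate x_i by F_i(u, v) in f_i, and replace dx_i by d F_i = (∂F_i/∂u) du + (∂F_i/∂v) dv.
  For the x component: f_1(F) = 2*u^2 + v^2; d F_1 = (4*u) du + (2*v) dv
  For the y component: f_2(F) = 2*u^2 + v^2; d F_2 = (3*v) du + (3*u) dv
  For the z component: f_3(F) = -4*u^2 + 3*u*v - 2*v^2; d F_3 = (v + 1) du + (u - 3) dv
Combining and collecting du, dv coefficients:
  coeff of du: 8*u^3 + 2*u^2*v - 4*u^2 + 7*u*v^2 + 3*u*v + v^3 - 2*v^2
  coeff of dv: 2*u^3 + 7*u^2*v + 12*u^2 + u*v^2 - 9*u*v + 2*v^3 + 6*v^2
F^* omega = (8*u^3 + 2*u^2*v - 4*u^2 + 7*u*v^2 + 3*u*v + v^3 - 2*v^2) du + (2*u^3 + 7*u^2*v + 12*u^2 + u*v^2 - 9*u*v + 2*v^3 + 6*v^2) dv.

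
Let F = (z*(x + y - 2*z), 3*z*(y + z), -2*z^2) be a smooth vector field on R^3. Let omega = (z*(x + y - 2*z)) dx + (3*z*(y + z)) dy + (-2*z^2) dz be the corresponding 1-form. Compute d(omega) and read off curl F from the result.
d(omega) = (-3*y - 6*z) dy ∧ dz + (x + y - 4*z) dz ∧ dx + (-z) dx ∧ dy; curl F = (-3*y - 6*z, x + y - 4*z, -z)

d omega = sum_{i<j} (∂f_j/∂x_i - ∂f_i/∂x_j) dx_i ∧ dx_j. Under the identification (dy ∧ dz, dz ∧ dx, dx ∧ dy) ↔ (e_x, e_y, e_z), the coefficients are exactly the components of curl F. Compute:
  ∂R/∂y - ∂Q/∂z = (0) - (3*y + 6*z) = -3*y - 6*z
  ∂P/∂z - ∂R/∂x = (x + y - 4*z) - (0) = x + y - 4*z
  ∂Q/∂x - ∂P/∂y = (0) - (z) = -z.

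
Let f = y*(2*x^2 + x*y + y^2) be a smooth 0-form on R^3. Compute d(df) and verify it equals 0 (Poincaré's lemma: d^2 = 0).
d(df) = 0

Step 1: df = sum_i (∂f/∂x_i) dx_i = (y*(4*x + y)) dx + (2*x^2 + 2*x*y + 3*y^2) dy + (0) dz.
Step 2: Apply d again. Using the 1-form formula, the coefficient of dx ∧ dy in d(df) is ∂^2 f/∂x ∂y - ∂^2 f/∂y ∂x = (4*x + 2*y) - (4*x + 2*y) = 0 (equality of mixed partials for smooth f).
Similarly for dx ∧ dz and dy ∧ dz — all coefficients vanish. So d(df) = 0.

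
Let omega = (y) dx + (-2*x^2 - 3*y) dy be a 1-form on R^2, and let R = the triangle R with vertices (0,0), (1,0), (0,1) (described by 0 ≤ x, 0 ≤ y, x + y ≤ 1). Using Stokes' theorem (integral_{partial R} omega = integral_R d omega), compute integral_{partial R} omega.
integral_(partial R) omega = -7/6

Stokes: integral_partial_R omega = integral_R d omega with d omega = (∂Q/∂x - ∂P/∂y) dx ∧ dy.
  ∂Q/∂x = -4*x
  ∂P/∂y = 1
  integrand = ∂Q/∂x - ∂P/∂y = -4*x - 1.
Integrating over R: integral_0^1 integral_0^{1-x} (-4*x - 1) dy dx = -7/6.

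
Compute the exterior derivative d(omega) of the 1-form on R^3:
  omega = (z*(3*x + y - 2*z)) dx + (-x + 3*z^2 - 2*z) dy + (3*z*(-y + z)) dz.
d(omega) = (-z - 1) dx ∧ dy + (-3*x - y + 4*z) dx ∧ dz + (2 - 9*z) dy ∧ dz

For a 1-form omega = sum_i f_i dx_i, the exterior derivative is
  d(omega) = sum_{i < j} (∂f_j/∂x_i - ∂f_i/∂x_j) dx_i ∧ dx_j.
  coefficient of dx ∧ dy: ∂f_2/∂x - ∂f_1/∂y = ∂(-x + 3*z^2 - 2*z)/∂x - ∂(z*(3*x + y - 2*z))/∂y = -z - 1
  coefficient of dx ∧ dz: ∂f_3/∂x - ∂f_1/∂z = ∂(3*z*(-y + z))/∂x - ∂(z*(3*x + y - 2*z))/∂z = -3*x - y + 4*z
  coefficient of dy ∧ dz: ∂f_3/∂y - ∂f_2/∂z = ∂(3*z*(-y + z))/∂y - ∂(-x + 3*z^2 - 2*z)/∂z = 2 - 9*z
Assembling: d(omega) = (-z - 1) dx ∧ dy + (-3*x - y + 4*z) dx ∧ dz + (2 - 9*z) dy ∧ dz.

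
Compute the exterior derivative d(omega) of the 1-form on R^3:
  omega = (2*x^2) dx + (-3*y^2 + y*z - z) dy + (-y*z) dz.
d(omega) = (-y - z + 1) dy ∧ dz

For a 1-form omega = sum_i f_i dx_i, the exterior derivative is
  d(omega) = sum_{i < j} (∂f_j/∂x_i - ∂f_i/∂x_j) dx_i ∧ dx_j.
  coefficient of dy ∧ dz: ∂f_3/∂y - ∂f_2/∂z = ∂(-y*z)/∂y - ∂(-3*y^2 + y*z - z)/∂z = -y - z + 1
Assembling: d(omega) = (-y - z + 1) dy ∧ dz.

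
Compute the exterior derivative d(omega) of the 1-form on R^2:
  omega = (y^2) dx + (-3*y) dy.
d(omega) = (-2*y) dx ∧ dy

For a 1-form omega = sum_i f_i dx_i, the exterior derivative is
  d(omega) = sum_{i < j} (∂f_j/∂x_i - ∂f_i/∂x_j) dx_i ∧ dx_j.
  coefficient of dx ∧ dy: ∂f_2/∂x - ∂f_1/∂y = ∂(-3*y)/∂x - ∂(y^2)/∂y = -2*y
Assembling: d(omega) = (-2*y) dx ∧ dy.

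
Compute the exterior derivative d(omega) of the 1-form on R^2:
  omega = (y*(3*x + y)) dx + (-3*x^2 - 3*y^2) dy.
d(omega) = (-9*x - 2*y) dx ∧ dy

For a 1-form omega = sum_i f_i dx_i, the exterior derivative is
  d(omega) = sum_{i < j} (∂f_j/∂x_i - ∂f_i/∂x_j) dx_i ∧ dx_j.
  coefficient of dx ∧ dy: ∂f_2/∂x - ∂f_1/∂y = ∂(-3*x^2 - 3*y^2)/∂x - ∂(y*(3*x + y))/∂y = -9*x - 2*y
Assembling: d(omega) = (-9*x - 2*y) dx ∧ dy.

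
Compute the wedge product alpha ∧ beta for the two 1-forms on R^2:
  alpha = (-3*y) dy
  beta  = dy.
alpha ∧ beta = 0

Distribute the wedge, using dx_i ∧ dx_j = -dx_j ∧ dx_i and dx_i ∧ dx_i = 0. For each pair (i, j) with i < j, the coefficient of dx_i ∧ dx_j in alpha ∧ beta is (alpha_i * beta_j - alpha_j * beta_i). Collecting: alpha ∧ beta = 0.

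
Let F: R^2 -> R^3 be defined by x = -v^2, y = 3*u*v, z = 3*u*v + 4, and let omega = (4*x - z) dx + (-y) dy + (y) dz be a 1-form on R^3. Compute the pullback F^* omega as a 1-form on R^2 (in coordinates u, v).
F^* omega = (2*v*(3*u*v + 4*v^2 + 4)) dv

Using F^*(f dg) = (f ∘ F) d(g ∘ F), substitute each coordinate x_i by F_i(u, v) in f_i, and replace dx_i by d F_i = (∂F_i/∂u) du + (∂F_i/∂v) dv.
  For the x component: f_1(F) = -3*u*v - 4*v^2 - 4; d F_1 = (0) du + (-2*v) dv
  For the y component: f_2(F) = -3*u*v; d F_2 = (3*v) du + (3*u) dv
  For the z component: f_3(F) = 3*u*v; d F_3 = (3*v) du + (3*u) dv
Combining and collecting du, dv coefficients:
  coeff of du: 0
  coeff of dv: 2*v*(3*u*v + 4*v^2 + 4)
F^* omega = (2*v*(3*u*v + 4*v^2 + 4)) dv.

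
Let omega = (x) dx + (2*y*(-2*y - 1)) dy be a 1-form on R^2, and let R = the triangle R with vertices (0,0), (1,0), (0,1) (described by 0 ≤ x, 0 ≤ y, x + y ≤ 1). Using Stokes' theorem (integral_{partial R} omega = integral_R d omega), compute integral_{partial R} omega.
integral_(partial R) omega = 0

Stokes: integral_partial_R omega = integral_R d omega with d omega = (∂Q/∂x - ∂P/∂y) dx ∧ dy.
  ∂Q/∂x = 0
  ∂P/∂y = 0
  integrand = ∂Q/∂x - ∂P/∂y = 0.
Integrating over R: integral_0^1 integral_0^{1-x} (0) dy dx = 0.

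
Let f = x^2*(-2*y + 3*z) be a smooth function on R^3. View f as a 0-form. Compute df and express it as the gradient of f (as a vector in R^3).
df = (2*x*(-2*y + 3*z)) dx + (-2*x^2) dy + (3*x^2) dz; grad f = (2*x*(-2*y + 3*z), -2*x^2, 3*x^2)

For a 0-form f, d f = (∂f/∂x) dx + (∂f/∂y) dy + (∂f/∂z) dz. The components of the vector representation are exactly the entries of grad f in Cartesian coordinates:
  ∂f/∂x = 2*x*(-2*y + 3*z)
  ∂f/∂y = -2*x^2
  ∂f/∂z = 3*x^2.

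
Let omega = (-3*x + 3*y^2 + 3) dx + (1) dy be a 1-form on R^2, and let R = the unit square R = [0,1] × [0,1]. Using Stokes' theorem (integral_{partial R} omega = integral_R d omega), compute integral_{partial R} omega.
integral_(partial R) omega = -3

Stokes: integral_partial_R omega = integral_R d omega with d omega = (∂Q/∂x - ∂P/∂y) dx ∧ dy.
  ∂Q/∂x = 0
  ∂P/∂y = 6*y
  integrand = ∂Q/∂x - ∂P/∂y = -6*y.
Integrating over R: integral_0^1 integral_0^1 (-6*y) dx dy = -3.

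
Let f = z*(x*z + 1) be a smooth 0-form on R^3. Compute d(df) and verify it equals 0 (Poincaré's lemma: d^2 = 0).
d(df) = 0

Step 1: df = sum_i (∂f/∂x_i) dx_i = (z^2) dx + (0) dy + (2*x*z + 1) dz.
Step 2: Apply d again. Using the 1-form formula, the coefficient of dx ∧ dy in d(df) is ∂^2 f/∂x ∂y - ∂^2 f/∂y ∂x = (0) - (0) = 0 (equality of mixed partials for smooth f).
Similarly for dx ∧ dz and dy ∧ dz — all coefficients vanish. So d(df) = 0.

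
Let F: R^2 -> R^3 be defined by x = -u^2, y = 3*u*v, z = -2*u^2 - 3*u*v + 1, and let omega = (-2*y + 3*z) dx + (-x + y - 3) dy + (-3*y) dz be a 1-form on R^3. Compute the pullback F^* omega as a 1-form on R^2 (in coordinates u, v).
F^* omega = (12*u^3 + 69*u^2*v + 36*u*v^2 - 6*u - 9*v) du + (3*u*(u^2 + 12*u*v - 3)) dv

Using F^*(f dg) = (f ∘ F) d(g ∘ F), substitute each coordinate x_i by F_i(u, v) in f_i, and replace dx_i by d F_i = (∂F_i/∂u) du + (∂F_i/∂v) dv.
  For the x component: f_1(F) = -6*u^2 - 15*u*v + 3; d F_1 = (-2*u) du + (0) dv
  For the y component: f_2(F) = u^2 + 3*u*v - 3; d F_2 = (3*v) du + (3*u) dv
  For the z component: f_3(F) = -9*u*v; d F_3 = (-4*u - 3*v) du + (-3*u) dv
Combining and collecting du, dv coefficients:
  coeff of du: 12*u^3 + 69*u^2*v + 36*u*v^2 - 6*u - 9*v
  coeff of dv: 3*u*(u^2 + 12*u*v - 3)
F^* omega = (12*u^3 + 69*u^2*v + 36*u*v^2 - 6*u - 9*v) du + (3*u*(u^2 + 12*u*v - 3)) dv.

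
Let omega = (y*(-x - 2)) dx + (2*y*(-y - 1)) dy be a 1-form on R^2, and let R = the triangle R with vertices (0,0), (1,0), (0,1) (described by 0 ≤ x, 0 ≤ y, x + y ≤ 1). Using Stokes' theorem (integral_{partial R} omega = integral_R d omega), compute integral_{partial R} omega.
integral_(partial R) omega = 7/6

Stokes: integral_partial_R omega = integral_R d omega with d omega = (∂Q/∂x - ∂P/∂y) dx ∧ dy.
  ∂Q/∂x = 0
  ∂P/∂y = -x - 2
  integrand = ∂Q/∂x - ∂P/∂y = x + 2.
Integrating over R: integral_0^1 integral_0^{1-x} (x + 2) dy dx = 7/6.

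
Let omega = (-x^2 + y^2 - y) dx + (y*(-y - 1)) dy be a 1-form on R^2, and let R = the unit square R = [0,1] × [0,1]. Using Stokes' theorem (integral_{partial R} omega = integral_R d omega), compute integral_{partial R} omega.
integral_(partial R) omega = 0

Stokes: integral_partial_R omega = integral_R d omega with d omega = (∂Q/∂x - ∂P/∂y) dx ∧ dy.
  ∂Q/∂x = 0
  ∂P/∂y = 2*y - 1
  integrand = ∂Q/∂x - ∂P/∂y = 1 - 2*y.
Integrating over R: integral_0^1 integral_0^1 (1 - 2*y) dx dy = 0.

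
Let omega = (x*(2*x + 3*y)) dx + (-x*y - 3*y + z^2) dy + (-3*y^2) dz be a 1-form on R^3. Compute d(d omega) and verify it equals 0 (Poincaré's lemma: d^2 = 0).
d(d omega) = 0

Step 1: d omega = sum_{i<j} (∂f_j/∂x_i - ∂f_i/∂x_j) dx_i ∧ dx_j:
  coeff of dx ∧ dy: -3*x - y
  coeff of dx ∧ dz: 0
  coeff of dy ∧ dz: -6*y - 2*z
Step 2: Apply d again to each 2-form coefficient. The only possible 3-form in R^3 is dx ∧ dy ∧ dz, with coefficient
  ∂(coeff of dy∧dz)/∂x - ∂(coeff of dx∧dz)/∂y + ∂(coeff of dx∧dy)/∂z
  = ∂/∂x (-6*y - 2*z) - ∂/∂y (0) + ∂/∂z (-3*x - y).
Each of these terms simplifies to sums of mixed partials that cancel in pairs. The result is 0 (by equality of mixed partials for smooth functions — Schwarz / Clairaut).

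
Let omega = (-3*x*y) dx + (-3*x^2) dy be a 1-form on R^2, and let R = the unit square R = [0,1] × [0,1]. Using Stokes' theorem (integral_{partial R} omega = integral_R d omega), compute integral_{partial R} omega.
integral_(partial R) omega = -3/2

Stokes: integral_partial_R omega = integral_R d omega with d omega = (∂Q/∂x - ∂P/∂y) dx ∧ dy.
  ∂Q/∂x = -6*x
  ∂P/∂y = -3*x
  integrand = ∂Q/∂x - ∂P/∂y = -3*x.
Integrating over R: integral_0^1 integral_0^1 (-3*x) dx dy = -3/2.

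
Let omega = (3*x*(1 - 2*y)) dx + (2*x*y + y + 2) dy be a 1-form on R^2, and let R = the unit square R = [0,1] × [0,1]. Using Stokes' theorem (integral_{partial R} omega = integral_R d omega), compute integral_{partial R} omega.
integral_(partial R) omega = 4

Stokes: integral_partial_R omega = integral_R d omega with d omega = (∂Q/∂x - ∂P/∂y) dx ∧ dy.
  ∂Q/∂x = 2*y
  ∂P/∂y = -6*x
  integrand = ∂Q/∂x - ∂P/∂y = 6*x + 2*y.
Integrating over R: integral_0^1 integral_0^1 (6*x + 2*y) dx dy = 4.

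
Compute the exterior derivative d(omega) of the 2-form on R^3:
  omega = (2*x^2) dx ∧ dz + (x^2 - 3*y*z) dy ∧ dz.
d(omega) = (2*x) dx ∧ dy ∧ dz

For a 2-form omega = sum_{i<j} g_{ij} dx_i ∧ dx_j, the exterior derivative is
  d(omega) = sum_{i<j} d(g_{ij}) ∧ dx_i ∧ dx_j = sum_{i<j, k} (∂g_{ij}/∂x_k) dx_k ∧ dx_i ∧ dx_j.
Expand each term, using dx_k ∧ dx_i ∧ dx_j = sgn(permutation) dx_{(a)} ∧ dx_{(b)} ∧ dx_{(c)} with (a < b < c) sorted:
  d(x^2 - 3*y*z) includes (∂/∂x)(x^2 - 3*y*z) dx = (2*x) dx, which multiplied by dy ∧ dz gives (2*x) dx ∧ dy ∧ dz
Collecting like 3-forms: d(omega) = (2*x) dx ∧ dy ∧ dz.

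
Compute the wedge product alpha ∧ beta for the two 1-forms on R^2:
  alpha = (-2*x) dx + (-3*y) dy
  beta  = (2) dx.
alpha ∧ beta = (6*y) dx ∧ dy

Distribute the wedge, using dx_i ∧ dx_j = -dx_j ∧ dx_i and dx_i ∧ dx_i = 0. For each pair (i, j) with i < j, the coefficient of dx_i ∧ dx_j in alpha ∧ beta is (alpha_i * beta_j - alpha_j * beta_i). Collecting: alpha ∧ beta = (6*y) dx ∧ dy.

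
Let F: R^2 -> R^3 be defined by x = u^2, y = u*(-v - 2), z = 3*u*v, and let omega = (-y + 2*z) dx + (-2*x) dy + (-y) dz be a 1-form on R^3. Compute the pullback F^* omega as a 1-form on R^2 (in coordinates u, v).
F^* omega = (u*(16*u*v + 8*u + 3*v^2 + 6*v)) du + (u^2*(2*u + 3*v + 6)) dv

Using F^*(f dg) = (f ∘ F) d(g ∘ F), substitute each coordinate x_i by F_i(u, v) in f_i, and replace dx_i by d F_i = (∂F_i/∂u) du + (∂F_i/∂v) dv.
  For the x component: f_1(F) = u*(7*v + 2); d F_1 = (2*u) du + (0) dv
  For the y component: f_2(F) = -2*u^2; d F_2 = (-v - 2) du + (-u) dv
  For the z component: f_3(F) = u*(v + 2); d F_3 = (3*v) du + (3*u) dv
Combining and collecting du, dv coefficients:
  coeff of du: u*(16*u*v + 8*u + 3*v^2 + 6*v)
  coeff of dv: u^2*(2*u + 3*v + 6)
F^* omega = (u*(16*u*v + 8*u + 3*v^2 + 6*v)) du + (u^2*(2*u + 3*v + 6)) dv.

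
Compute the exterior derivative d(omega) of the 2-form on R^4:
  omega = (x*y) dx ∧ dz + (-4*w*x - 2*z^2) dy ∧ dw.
d(omega) = (-x) dx ∧ dy ∧ dz + (-4*w) dx ∧ dy ∧ dw + (4*z) dy ∧ dz ∧ dw

For a 2-form omega = sum_{i<j} g_{ij} dx_i ∧ dx_j, the exterior derivative is
  d(omega) = sum_{i<j} d(g_{ij}) ∧ dx_i ∧ dx_j = sum_{i<j, k} (∂g_{ij}/∂x_k) dx_k ∧ dx_i ∧ dx_j.
Expand each term, using dx_k ∧ dx_i ∧ dx_j = sgn(permutation) dx_{(a)} ∧ dx_{(b)} ∧ dx_{(c)} with (a < b < c) sorted:
  d(x*y) includes (∂/∂y)(x*y) dy = (x) dy, which multiplied by dx ∧ dz gives (-x) dx ∧ dy ∧ dz
  d(-4*w*x - 2*z^2) includes (∂/∂x)(-4*w*x - 2*z^2) dx = (-4*w) dx, which multiplied by dy ∧ dw gives (-4*w) dx ∧ dy ∧ dw
  d(-4*w*x - 2*z^2) includes (∂/∂z)(-4*w*x - 2*z^2) dz = (-4*z) dz, which multiplied by dy ∧ dw gives (4*z) dy ∧ dz ∧ dw
Collecting like 3-forms: d(omega) = (-x) dx ∧ dy ∧ dz + (-4*w) dx ∧ dy ∧ dw + (4*z) dy ∧ dz ∧ dw.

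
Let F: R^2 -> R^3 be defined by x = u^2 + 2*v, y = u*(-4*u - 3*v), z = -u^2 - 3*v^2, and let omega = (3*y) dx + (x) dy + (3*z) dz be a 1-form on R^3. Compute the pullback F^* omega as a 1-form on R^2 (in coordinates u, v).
F^* omega = (-26*u^3 - 21*u^2*v + 18*u*v^2 - 16*u*v - 6*v^2) du + (-3*u^3 + 18*u^2*v - 24*u^2 - 24*u*v + 54*v^3) dv

Using F^*(f dg) = (f ∘ F) d(g ∘ F), substitute each coordinate x_i by F_i(u, v) in f_i, and replace dx_i by d F_i = (∂F_i/∂u) du + (∂F_i/∂v) dv.
  For the x component: f_1(F) = 3*u*(-4*u - 3*v); d F_1 = (2*u) du + (2) dv
  For the y component: f_2(F) = u^2 + 2*v; d F_2 = (-8*u - 3*v) du + (-3*u) dv
  For the z component: f_3(F) = -3*u^2 - 9*v^2; d F_3 = (-2*u) du + (-6*v) dv
Combining and collecting du, dv coefficients:
  coeff of du: -26*u^3 - 21*u^2*v + 18*u*v^2 - 16*u*v - 6*v^2
  coeff of dv: -3*u^3 + 18*u^2*v - 24*u^2 - 24*u*v + 54*v^3
F^* omega = (-26*u^3 - 21*u^2*v + 18*u*v^2 - 16*u*v - 6*v^2) du + (-3*u^3 + 18*u^2*v - 24*u^2 - 24*u*v + 54*v^3) dv.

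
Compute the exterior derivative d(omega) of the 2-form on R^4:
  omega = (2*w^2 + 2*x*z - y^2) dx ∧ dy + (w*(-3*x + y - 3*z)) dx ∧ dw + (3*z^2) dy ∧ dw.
d(omega) = (2*x) dx ∧ dy ∧ dz + (3*w) dx ∧ dy ∧ dw + (3*w) dx ∧ dz ∧ dw + (-6*z) dy ∧ dz ∧ dw

For a 2-form omega = sum_{i<j} g_{ij} dx_i ∧ dx_j, the exterior derivative is
  d(omega) = sum_{i<j} d(g_{ij}) ∧ dx_i ∧ dx_j = sum_{i<j, k} (∂g_{ij}/∂x_k) dx_k ∧ dx_i ∧ dx_j.
Expand each term, using dx_k ∧ dx_i ∧ dx_j = sgn(permutation) dx_{(a)} ∧ dx_{(b)} ∧ dx_{(c)} with (a < b < c) sorted:
  d(2*w^2 + 2*x*z - y^2) includes (∂/∂z)(2*w^2 + 2*x*z - y^2) dz = (2*x) dz, which multiplied by dx ∧ dy gives (2*x) dx ∧ dy ∧ dz
  d(2*w^2 + 2*x*z - y^2) includes (∂/∂w)(2*w^2 + 2*x*z - y^2) dw = (4*w) dw, which multiplied by dx ∧ dy gives (4*w) dx ∧ dy ∧ dw
  d(w*(-3*x + y - 3*z)) includes (∂/∂y)(w*(-3*x + y - 3*z)) dy = (w) dy, which multiplied by dx ∧ dw gives (-w) dx ∧ dy ∧ dw
  d(w*(-3*x + y - 3*z)) includes (∂/∂z)(w*(-3*x + y - 3*z)) dz = (-3*w) dz, which multiplied by dx ∧ dw gives (3*w) dx ∧ dz ∧ dw
  d(3*z^2) includes (∂/∂z)(3*z^2) dz = (6*z) dz, which multiplied by dy ∧ dw gives (-6*z) dy ∧ dz ∧ dw
Collecting like 3-forms: d(omega) = (2*x) dx ∧ dy ∧ dz + (3*w) dx ∧ dy ∧ dw + (3*w) dx ∧ dz ∧ dw + (-6*z) dy ∧ dz ∧ dw.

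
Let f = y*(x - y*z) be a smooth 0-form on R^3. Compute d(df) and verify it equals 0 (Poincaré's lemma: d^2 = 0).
d(df) = 0

Step 1: df = sum_i (∂f/∂x_i) dx_i = (y) dx + (x - 2*y*z) dy + (-y^2) dz.
Step 2: Apply d again. Using the 1-form formula, the coefficient of dx ∧ dy in d(df) is ∂^2 f/∂x ∂y - ∂^2 f/∂y ∂x = (1) - (1) = 0 (equality of mixed partials for smooth f).
Similarly for dx ∧ dz and dy ∧ dz — all coefficients vanish. So d(df) = 0.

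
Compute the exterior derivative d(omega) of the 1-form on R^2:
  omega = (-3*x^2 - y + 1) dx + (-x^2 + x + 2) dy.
d(omega) = (2 - 2*x) dx ∧ dy

For a 1-form omega = sum_i f_i dx_i, the exterior derivative is
  d(omega) = sum_{i < j} (∂f_j/∂x_i - ∂f_i/∂x_j) dx_i ∧ dx_j.
  coefficient of dx ∧ dy: ∂f_2/∂x - ∂f_1/∂y = ∂(-x^2 + x + 2)/∂x - ∂(-3*x^2 - y + 1)/∂y = 2 - 2*x
Assembling: d(omega) = (2 - 2*x) dx ∧ dy.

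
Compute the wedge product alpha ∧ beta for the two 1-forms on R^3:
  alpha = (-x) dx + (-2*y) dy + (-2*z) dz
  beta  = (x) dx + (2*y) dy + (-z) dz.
alpha ∧ beta = (3*x*z) dx ∧ dz + (6*y*z) dy ∧ dz

Distribute the wedge, using dx_i ∧ dx_j = -dx_j ∧ dx_i and dx_i ∧ dx_i = 0. For each pair (i, j) with i < j, the coefficient of dx_i ∧ dx_j in alpha ∧ beta is (alpha_i * beta_j - alpha_j * beta_i). Collecting: alpha ∧ beta = (3*x*z) dx ∧ dz + (6*y*z) dy ∧ dz.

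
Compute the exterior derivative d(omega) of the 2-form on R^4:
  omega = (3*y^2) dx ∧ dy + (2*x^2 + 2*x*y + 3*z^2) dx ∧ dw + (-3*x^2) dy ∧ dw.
d(omega) = (-8*x) dx ∧ dy ∧ dw + (-6*z) dx ∧ dz ∧ dw

For a 2-form omega = sum_{i<j} g_{ij} dx_i ∧ dx_j, the exterior derivative is
  d(omega) = sum_{i<j} d(g_{ij}) ∧ dx_i ∧ dx_j = sum_{i<j, k} (∂g_{ij}/∂x_k) dx_k ∧ dx_i ∧ dx_j.
Expand each term, using dx_k ∧ dx_i ∧ dx_j = sgn(permutation) dx_{(a)} ∧ dx_{(b)} ∧ dx_{(c)} with (a < b < c) sorted:
  d(2*x^2 + 2*x*y + 3*z^2) includes (∂/∂y)(2*x^2 + 2*x*y + 3*z^2) dy = (2*x) dy, which multiplied by dx ∧ dw gives (-2*x) dx ∧ dy ∧ dw
  d(2*x^2 + 2*x*y + 3*z^2) includes (∂/∂z)(2*x^2 + 2*x*y + 3*z^2) dz = (6*z) dz, which multiplied by dx ∧ dw gives (-6*z) dx ∧ dz ∧ dw
  d(-3*x^2) includes (∂/∂x)(-3*x^2) dx = (-6*x) dx, which multiplied by dy ∧ dw gives (-6*x) dx ∧ dy ∧ dw
Collecting like 3-forms: d(omega) = (-8*x) dx ∧ dy ∧ dw + (-6*z) dx ∧ dz ∧ dw.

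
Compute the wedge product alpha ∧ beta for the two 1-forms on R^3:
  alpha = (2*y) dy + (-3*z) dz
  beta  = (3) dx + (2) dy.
alpha ∧ beta = (-6*y) dx ∧ dy + (9*z) dx ∧ dz + (6*z) dy ∧ dz

Distribute the wedge, using dx_i ∧ dx_j = -dx_j ∧ dx_i and dx_i ∧ dx_i = 0. For each pair (i, j) with i < j, the coefficient of dx_i ∧ dx_j in alpha ∧ beta is (alpha_i * beta_j - alpha_j * beta_i). Collecting: alpha ∧ beta = (-6*y) dx ∧ dy + (9*z) dx ∧ dz + (6*z) dy ∧ dz.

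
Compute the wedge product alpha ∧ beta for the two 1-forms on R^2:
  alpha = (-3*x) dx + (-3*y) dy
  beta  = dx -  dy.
alpha ∧ beta = (3*x + 3*y) dx ∧ dy

Distribute the wedge, using dx_i ∧ dx_j = -dx_j ∧ dx_i and dx_i ∧ dx_i = 0. For each pair (i, j) with i < j, the coefficient of dx_i ∧ dx_j in alpha ∧ beta is (alpha_i * beta_j - alpha_j * beta_i). Collecting: alpha ∧ beta = (3*x + 3*y) dx ∧ dy.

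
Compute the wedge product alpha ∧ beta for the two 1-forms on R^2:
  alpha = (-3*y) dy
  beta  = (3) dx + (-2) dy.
alpha ∧ beta = (9*y) dx ∧ dy

Distribute the wedge, using dx_i ∧ dx_j = -dx_j ∧ dx_i and dx_i ∧ dx_i = 0. For each pair (i, j) with i < j, the coefficient of dx_i ∧ dx_j in alpha ∧ beta is (alpha_i * beta_j - alpha_j * beta_i). Collecting: alpha ∧ beta = (9*y) dx ∧ dy.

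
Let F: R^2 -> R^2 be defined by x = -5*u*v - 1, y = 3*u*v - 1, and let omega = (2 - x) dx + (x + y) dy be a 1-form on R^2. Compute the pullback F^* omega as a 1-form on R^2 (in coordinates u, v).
F^* omega = (v*(-31*u*v - 21)) du + (u*(-31*u*v - 21)) dv

Using F^*(f dg) = (f ∘ F) d(g ∘ F), substitute each coordinate x_i by F_i(u, v) in f_i, and replace dx_i by d F_i = (∂F_i/∂u) du + (∂F_i/∂v) dv.
  For the x component: f_1(F) = 5*u*v + 3; d F_1 = (-5*v) du + (-5*u) dv
  For the y component: f_2(F) = -2*u*v - 2; d F_2 = (3*v) du + (3*u) dv
Combining and collecting du, dv coefficients:
  coeff of du: v*(-31*u*v - 21)
  coeff of dv: u*(-31*u*v - 21)
F^* omega = (v*(-31*u*v - 21)) du + (u*(-31*u*v - 21)) dv.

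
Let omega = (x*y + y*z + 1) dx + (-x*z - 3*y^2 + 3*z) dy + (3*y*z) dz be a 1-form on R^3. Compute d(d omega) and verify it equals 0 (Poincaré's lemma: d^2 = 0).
d(d omega) = 0

Step 1: d omega = sum_{i<j} (∂f_j/∂x_i - ∂f_i/∂x_j) dx_i ∧ dx_j:
  coeff of dx ∧ dy: -x - 2*z
  coeff of dx ∧ dz: -y
  coeff of dy ∧ dz: x + 3*z - 3
Step 2: Apply d again to each 2-form coefficient. The only possible 3-form in R^3 is dx ∧ dy ∧ dz, with coefficient
  ∂(coeff of dy∧dz)/∂x - ∂(coeff of dx∧dz)/∂y + ∂(coeff of dx∧dy)/∂z
  = ∂/∂x (x + 3*z - 3) - ∂/∂y (-y) + ∂/∂z (-x - 2*z).
Each of these terms simplifies to sums of mixed partials that cancel in pairs. The result is 0 (by equality of mixed partials for smooth functions — Schwarz / Clairaut).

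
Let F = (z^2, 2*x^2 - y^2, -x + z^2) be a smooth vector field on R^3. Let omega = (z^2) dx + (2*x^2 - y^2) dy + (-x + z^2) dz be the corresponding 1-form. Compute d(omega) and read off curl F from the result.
d(omega) = (0) dy ∧ dz + (2*z + 1) dz ∧ dx + (4*x) dx ∧ dy; curl F = (0, 2*z + 1, 4*x)

d omega = sum_{i<j} (∂f_j/∂x_i - ∂f_i/∂x_j) dx_i ∧ dx_j. Under the identification (dy ∧ dz, dz ∧ dx, dx ∧ dy) ↔ (e_x, e_y, e_z), the coefficients are exactly the components of curl F. Compute:
  ∂R/∂y - ∂Q/∂z = (0) - (0) = 0
  ∂P/∂z - ∂R/∂x = (2*z) - (-1) = 2*z + 1
  ∂Q/∂x - ∂P/∂y = (4*x) - (0) = 4*x.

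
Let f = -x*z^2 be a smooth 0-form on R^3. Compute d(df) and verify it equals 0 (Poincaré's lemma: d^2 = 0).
d(df) = 0

Step 1: df = sum_i (∂f/∂x_i) dx_i = (-z^2) dx + (0) dy + (-2*x*z) dz.
Step 2: Apply d again. Using the 1-form formula, the coefficient of dx ∧ dy in d(df) is ∂^2 f/∂x ∂y - ∂^2 f/∂y ∂x = (0) - (0) = 0 (equality of mixed partials for smooth f).
Similarly for dx ∧ dz and dy ∧ dz — all coefficients vanish. So d(df) = 0.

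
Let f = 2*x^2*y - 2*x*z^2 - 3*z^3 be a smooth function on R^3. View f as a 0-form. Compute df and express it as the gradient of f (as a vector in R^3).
df = (4*x*y - 2*z^2) dx + (2*x^2) dy + (z*(-4*x - 9*z)) dz; grad f = (4*x*y - 2*z^2, 2*x^2, z*(-4*x - 9*z))

For a 0-form f, d f = (∂f/∂x) dx + (∂f/∂y) dy + (∂f/∂z) dz. The components of the vector representation are exactly the entries of grad f in Cartesian coordinates:
  ∂f/∂x = 4*x*y - 2*z^2
  ∂f/∂y = 2*x^2
  ∂f/∂z = z*(-4*x - 9*z).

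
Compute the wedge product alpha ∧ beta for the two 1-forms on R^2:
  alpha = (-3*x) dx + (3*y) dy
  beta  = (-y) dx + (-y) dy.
alpha ∧ beta = (3*y*(x + y)) dx ∧ dy

Distribute the wedge, using dx_i ∧ dx_j = -dx_j ∧ dx_i and dx_i ∧ dx_i = 0. For each pair (i, j) with i < j, the coefficient of dx_i ∧ dx_j in alpha ∧ beta is (alpha_i * beta_j - alpha_j * beta_i). Collecting: alpha ∧ beta = (3*y*(x + y)) dx ∧ dy.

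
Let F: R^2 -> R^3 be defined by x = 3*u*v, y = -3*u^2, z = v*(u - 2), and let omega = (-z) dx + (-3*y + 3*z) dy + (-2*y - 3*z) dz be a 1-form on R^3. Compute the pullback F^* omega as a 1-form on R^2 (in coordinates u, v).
F^* omega = (-54*u^3 - 12*u^2*v - 6*u*v^2 + 36*u*v + 12*v^2) du + (6*u^3 - 6*u^2*v - 12*u^2 + 18*u*v - 12*v) dv

Using F^*(f dg) = (f ∘ F) d(g ∘ F), substitute each coordinate x_i by F_i(u, v) in f_i, and replace dx_i by d F_i = (∂F_i/∂u) du + (∂F_i/∂v) dv.
  For the x component: f_1(F) = v*(2 - u); d F_1 = (3*v) du + (3*u) dv
  For the y component: f_2(F) = 9*u^2 + 3*u*v - 6*v; d F_2 = (-6*u) du + (0) dv
  For the z component: f_3(F) = 6*u^2 - 3*u*v + 6*v; d F_3 = (v) du + (u - 2) dv
Combining and collecting du, dv coefficients:
  coeff of du: -54*u^3 - 12*u^2*v - 6*u*v^2 + 36*u*v + 12*v^2
  coeff of dv: 6*u^3 - 6*u^2*v - 12*u^2 + 18*u*v - 12*v
F^* omega = (-54*u^3 - 12*u^2*v - 6*u*v^2 + 36*u*v + 12*v^2) du + (6*u^3 - 6*u^2*v - 12*u^2 + 18*u*v - 12*v) dv.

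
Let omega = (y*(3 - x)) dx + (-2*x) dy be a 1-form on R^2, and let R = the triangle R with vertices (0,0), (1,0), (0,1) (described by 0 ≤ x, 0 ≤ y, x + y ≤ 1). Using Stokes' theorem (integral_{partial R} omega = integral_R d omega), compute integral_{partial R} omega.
integral_(partial R) omega = -7/3

Stokes: integral_partial_R omega = integral_R d omega with d omega = (∂Q/∂x - ∂P/∂y) dx ∧ dy.
  ∂Q/∂x = -2
  ∂P/∂y = 3 - x
  integrand = ∂Q/∂x - ∂P/∂y = x - 5.
Integrating over R: integral_0^1 integral_0^{1-x} (x - 5) dy dx = -7/3.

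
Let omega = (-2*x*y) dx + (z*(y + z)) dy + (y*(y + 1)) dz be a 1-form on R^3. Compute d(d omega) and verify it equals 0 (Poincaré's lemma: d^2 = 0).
d(d omega) = 0

Step 1: d omega = sum_{i<j} (∂f_j/∂x_i - ∂f_i/∂x_j) dx_i ∧ dx_j:
  coeff of dx ∧ dy: 2*x
  coeff of dx ∧ dz: 0
  coeff of dy ∧ dz: y - 2*z + 1
Step 2: Apply d again to each 2-form coefficient. The only possible 3-form in R^3 is dx ∧ dy ∧ dz, with coefficient
  ∂(coeff of dy∧dz)/∂x - ∂(coeff of dx∧dz)/∂y + ∂(coeff of dx∧dy)/∂z
  = ∂/∂x (y - 2*z + 1) - ∂/∂y (0) + ∂/∂z (2*x).
Each of these terms simplifies to sums of mixed partials that cancel in pairs. The result is 0 (by equality of mixed partials for smooth functions — Schwarz / Clairaut).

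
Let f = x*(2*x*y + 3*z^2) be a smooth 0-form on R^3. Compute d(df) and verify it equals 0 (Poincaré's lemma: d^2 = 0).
d(df) = 0

Step 1: df = sum_i (∂f/∂x_i) dx_i = (4*x*y + 3*z^2) dx + (2*x^2) dy + (6*x*z) dz.
Step 2: Apply d again. Using the 1-form formula, the coefficient of dx ∧ dy in d(df) is ∂^2 f/∂x ∂y - ∂^2 f/∂y ∂x = (4*x) - (4*x) = 0 (equality of mixed partials for smooth f).
Similarly for dx ∧ dz and dy ∧ dz — all coefficients vanish. So d(df) = 0.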